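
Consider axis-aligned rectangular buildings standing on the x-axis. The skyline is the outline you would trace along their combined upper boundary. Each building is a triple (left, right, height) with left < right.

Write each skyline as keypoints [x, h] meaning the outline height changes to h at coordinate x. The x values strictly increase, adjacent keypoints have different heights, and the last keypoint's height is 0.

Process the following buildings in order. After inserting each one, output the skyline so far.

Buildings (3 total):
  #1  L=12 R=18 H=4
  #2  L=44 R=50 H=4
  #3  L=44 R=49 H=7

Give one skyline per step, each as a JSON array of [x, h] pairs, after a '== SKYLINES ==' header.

== SKYLINES ==
[[12,4],[18,0]]
[[12,4],[18,0],[44,4],[50,0]]
[[12,4],[18,0],[44,7],[49,4],[50,0]]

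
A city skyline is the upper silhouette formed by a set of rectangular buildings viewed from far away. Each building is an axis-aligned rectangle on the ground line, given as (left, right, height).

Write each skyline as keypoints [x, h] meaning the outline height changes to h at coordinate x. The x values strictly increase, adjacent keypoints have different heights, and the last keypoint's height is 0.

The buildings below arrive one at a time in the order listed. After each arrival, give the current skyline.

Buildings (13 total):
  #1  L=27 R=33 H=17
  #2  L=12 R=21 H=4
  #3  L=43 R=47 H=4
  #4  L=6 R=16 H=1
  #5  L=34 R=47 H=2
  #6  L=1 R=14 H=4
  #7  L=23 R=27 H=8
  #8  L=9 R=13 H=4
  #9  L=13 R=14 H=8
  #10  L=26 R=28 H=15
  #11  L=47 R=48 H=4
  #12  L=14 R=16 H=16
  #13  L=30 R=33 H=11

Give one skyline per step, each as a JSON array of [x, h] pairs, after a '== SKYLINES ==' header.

== SKYLINES ==
[[27,17],[33,0]]
[[12,4],[21,0],[27,17],[33,0]]
[[12,4],[21,0],[27,17],[33,0],[43,4],[47,0]]
[[6,1],[12,4],[21,0],[27,17],[33,0],[43,4],[47,0]]
[[6,1],[12,4],[21,0],[27,17],[33,0],[34,2],[43,4],[47,0]]
[[1,4],[21,0],[27,17],[33,0],[34,2],[43,4],[47,0]]
[[1,4],[21,0],[23,8],[27,17],[33,0],[34,2],[43,4],[47,0]]
[[1,4],[21,0],[23,8],[27,17],[33,0],[34,2],[43,4],[47,0]]
[[1,4],[13,8],[14,4],[21,0],[23,8],[27,17],[33,0],[34,2],[43,4],[47,0]]
[[1,4],[13,8],[14,4],[21,0],[23,8],[26,15],[27,17],[33,0],[34,2],[43,4],[47,0]]
[[1,4],[13,8],[14,4],[21,0],[23,8],[26,15],[27,17],[33,0],[34,2],[43,4],[48,0]]
[[1,4],[13,8],[14,16],[16,4],[21,0],[23,8],[26,15],[27,17],[33,0],[34,2],[43,4],[48,0]]
[[1,4],[13,8],[14,16],[16,4],[21,0],[23,8],[26,15],[27,17],[33,0],[34,2],[43,4],[48,0]]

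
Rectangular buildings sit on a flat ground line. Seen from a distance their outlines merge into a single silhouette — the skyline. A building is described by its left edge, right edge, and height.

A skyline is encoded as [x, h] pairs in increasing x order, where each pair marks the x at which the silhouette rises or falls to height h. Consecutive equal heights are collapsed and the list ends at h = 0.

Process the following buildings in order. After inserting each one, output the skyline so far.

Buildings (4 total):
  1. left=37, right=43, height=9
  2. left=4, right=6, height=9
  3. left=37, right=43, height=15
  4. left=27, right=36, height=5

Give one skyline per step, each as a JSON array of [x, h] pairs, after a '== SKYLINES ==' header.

== SKYLINES ==
[[37,9],[43,0]]
[[4,9],[6,0],[37,9],[43,0]]
[[4,9],[6,0],[37,15],[43,0]]
[[4,9],[6,0],[27,5],[36,0],[37,15],[43,0]]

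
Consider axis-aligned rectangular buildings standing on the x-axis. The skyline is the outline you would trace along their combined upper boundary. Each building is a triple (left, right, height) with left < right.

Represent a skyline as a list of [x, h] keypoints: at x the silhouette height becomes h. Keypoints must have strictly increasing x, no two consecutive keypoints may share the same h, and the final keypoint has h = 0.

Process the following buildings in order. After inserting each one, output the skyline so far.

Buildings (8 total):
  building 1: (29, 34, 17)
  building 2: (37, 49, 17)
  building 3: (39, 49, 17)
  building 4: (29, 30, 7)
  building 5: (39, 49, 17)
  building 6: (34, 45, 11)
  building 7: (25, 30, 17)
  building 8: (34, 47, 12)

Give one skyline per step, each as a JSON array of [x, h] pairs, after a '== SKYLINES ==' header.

== SKYLINES ==
[[29,17],[34,0]]
[[29,17],[34,0],[37,17],[49,0]]
[[29,17],[34,0],[37,17],[49,0]]
[[29,17],[34,0],[37,17],[49,0]]
[[29,17],[34,0],[37,17],[49,0]]
[[29,17],[34,11],[37,17],[49,0]]
[[25,17],[34,11],[37,17],[49,0]]
[[25,17],[34,12],[37,17],[49,0]]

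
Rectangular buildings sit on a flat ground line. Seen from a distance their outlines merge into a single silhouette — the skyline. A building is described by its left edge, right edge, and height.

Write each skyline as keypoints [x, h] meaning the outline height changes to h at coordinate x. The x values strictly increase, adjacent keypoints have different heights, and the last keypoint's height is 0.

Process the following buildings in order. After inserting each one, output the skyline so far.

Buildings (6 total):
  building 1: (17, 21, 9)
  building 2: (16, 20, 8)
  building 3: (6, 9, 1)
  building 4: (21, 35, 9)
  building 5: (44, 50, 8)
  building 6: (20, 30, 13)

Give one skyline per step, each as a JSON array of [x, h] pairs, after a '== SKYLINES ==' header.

== SKYLINES ==
[[17,9],[21,0]]
[[16,8],[17,9],[21,0]]
[[6,1],[9,0],[16,8],[17,9],[21,0]]
[[6,1],[9,0],[16,8],[17,9],[35,0]]
[[6,1],[9,0],[16,8],[17,9],[35,0],[44,8],[50,0]]
[[6,1],[9,0],[16,8],[17,9],[20,13],[30,9],[35,0],[44,8],[50,0]]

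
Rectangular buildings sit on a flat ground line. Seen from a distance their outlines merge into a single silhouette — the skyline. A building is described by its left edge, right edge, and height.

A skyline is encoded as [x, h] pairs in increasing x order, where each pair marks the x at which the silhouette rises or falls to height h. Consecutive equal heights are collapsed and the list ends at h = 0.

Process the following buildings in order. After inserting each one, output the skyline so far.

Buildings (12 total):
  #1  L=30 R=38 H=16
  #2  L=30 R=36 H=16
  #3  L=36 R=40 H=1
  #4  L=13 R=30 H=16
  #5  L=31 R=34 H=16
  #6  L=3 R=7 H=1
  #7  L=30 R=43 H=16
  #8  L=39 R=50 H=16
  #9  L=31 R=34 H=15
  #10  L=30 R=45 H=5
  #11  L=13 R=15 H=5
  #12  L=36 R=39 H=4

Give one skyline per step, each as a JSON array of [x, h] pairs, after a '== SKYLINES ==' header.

== SKYLINES ==
[[30,16],[38,0]]
[[30,16],[38,0]]
[[30,16],[38,1],[40,0]]
[[13,16],[38,1],[40,0]]
[[13,16],[38,1],[40,0]]
[[3,1],[7,0],[13,16],[38,1],[40,0]]
[[3,1],[7,0],[13,16],[43,0]]
[[3,1],[7,0],[13,16],[50,0]]
[[3,1],[7,0],[13,16],[50,0]]
[[3,1],[7,0],[13,16],[50,0]]
[[3,1],[7,0],[13,16],[50,0]]
[[3,1],[7,0],[13,16],[50,0]]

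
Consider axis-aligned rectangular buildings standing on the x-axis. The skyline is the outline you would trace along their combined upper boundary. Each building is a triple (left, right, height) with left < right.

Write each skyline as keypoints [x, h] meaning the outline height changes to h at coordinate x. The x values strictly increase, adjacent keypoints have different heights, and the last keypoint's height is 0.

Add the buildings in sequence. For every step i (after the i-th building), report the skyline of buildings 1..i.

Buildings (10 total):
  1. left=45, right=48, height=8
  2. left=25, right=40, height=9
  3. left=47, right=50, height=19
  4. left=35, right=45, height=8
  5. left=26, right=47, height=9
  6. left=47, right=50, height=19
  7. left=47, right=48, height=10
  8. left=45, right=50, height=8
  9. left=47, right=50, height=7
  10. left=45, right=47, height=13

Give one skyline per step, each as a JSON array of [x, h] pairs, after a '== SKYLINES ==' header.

== SKYLINES ==
[[45,8],[48,0]]
[[25,9],[40,0],[45,8],[48,0]]
[[25,9],[40,0],[45,8],[47,19],[50,0]]
[[25,9],[40,8],[47,19],[50,0]]
[[25,9],[47,19],[50,0]]
[[25,9],[47,19],[50,0]]
[[25,9],[47,19],[50,0]]
[[25,9],[47,19],[50,0]]
[[25,9],[47,19],[50,0]]
[[25,9],[45,13],[47,19],[50,0]]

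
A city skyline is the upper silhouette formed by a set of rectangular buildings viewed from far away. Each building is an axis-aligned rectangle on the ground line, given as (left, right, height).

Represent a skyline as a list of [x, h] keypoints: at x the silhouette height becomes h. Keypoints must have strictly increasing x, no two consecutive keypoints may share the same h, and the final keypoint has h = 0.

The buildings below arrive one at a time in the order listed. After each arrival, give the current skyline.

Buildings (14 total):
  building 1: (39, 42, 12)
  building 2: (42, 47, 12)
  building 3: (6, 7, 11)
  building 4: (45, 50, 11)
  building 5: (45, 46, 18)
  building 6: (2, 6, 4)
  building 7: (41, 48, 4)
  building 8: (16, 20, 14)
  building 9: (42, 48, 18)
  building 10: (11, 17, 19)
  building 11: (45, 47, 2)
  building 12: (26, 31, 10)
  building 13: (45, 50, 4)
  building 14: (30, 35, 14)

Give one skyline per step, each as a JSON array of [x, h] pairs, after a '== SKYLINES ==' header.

== SKYLINES ==
[[39,12],[42,0]]
[[39,12],[47,0]]
[[6,11],[7,0],[39,12],[47,0]]
[[6,11],[7,0],[39,12],[47,11],[50,0]]
[[6,11],[7,0],[39,12],[45,18],[46,12],[47,11],[50,0]]
[[2,4],[6,11],[7,0],[39,12],[45,18],[46,12],[47,11],[50,0]]
[[2,4],[6,11],[7,0],[39,12],[45,18],[46,12],[47,11],[50,0]]
[[2,4],[6,11],[7,0],[16,14],[20,0],[39,12],[45,18],[46,12],[47,11],[50,0]]
[[2,4],[6,11],[7,0],[16,14],[20,0],[39,12],[42,18],[48,11],[50,0]]
[[2,4],[6,11],[7,0],[11,19],[17,14],[20,0],[39,12],[42,18],[48,11],[50,0]]
[[2,4],[6,11],[7,0],[11,19],[17,14],[20,0],[39,12],[42,18],[48,11],[50,0]]
[[2,4],[6,11],[7,0],[11,19],[17,14],[20,0],[26,10],[31,0],[39,12],[42,18],[48,11],[50,0]]
[[2,4],[6,11],[7,0],[11,19],[17,14],[20,0],[26,10],[31,0],[39,12],[42,18],[48,11],[50,0]]
[[2,4],[6,11],[7,0],[11,19],[17,14],[20,0],[26,10],[30,14],[35,0],[39,12],[42,18],[48,11],[50,0]]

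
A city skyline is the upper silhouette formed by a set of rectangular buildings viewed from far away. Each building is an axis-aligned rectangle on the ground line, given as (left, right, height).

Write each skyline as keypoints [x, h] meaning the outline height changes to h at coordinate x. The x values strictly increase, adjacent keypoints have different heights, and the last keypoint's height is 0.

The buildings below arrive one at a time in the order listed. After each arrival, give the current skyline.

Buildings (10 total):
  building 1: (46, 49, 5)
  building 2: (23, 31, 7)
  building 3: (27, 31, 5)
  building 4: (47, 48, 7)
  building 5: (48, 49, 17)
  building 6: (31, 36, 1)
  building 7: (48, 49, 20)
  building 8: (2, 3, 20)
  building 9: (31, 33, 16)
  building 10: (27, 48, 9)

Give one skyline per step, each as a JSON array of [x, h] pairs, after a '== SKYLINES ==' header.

== SKYLINES ==
[[46,5],[49,0]]
[[23,7],[31,0],[46,5],[49,0]]
[[23,7],[31,0],[46,5],[49,0]]
[[23,7],[31,0],[46,5],[47,7],[48,5],[49,0]]
[[23,7],[31,0],[46,5],[47,7],[48,17],[49,0]]
[[23,7],[31,1],[36,0],[46,5],[47,7],[48,17],[49,0]]
[[23,7],[31,1],[36,0],[46,5],[47,7],[48,20],[49,0]]
[[2,20],[3,0],[23,7],[31,1],[36,0],[46,5],[47,7],[48,20],[49,0]]
[[2,20],[3,0],[23,7],[31,16],[33,1],[36,0],[46,5],[47,7],[48,20],[49,0]]
[[2,20],[3,0],[23,7],[27,9],[31,16],[33,9],[48,20],[49,0]]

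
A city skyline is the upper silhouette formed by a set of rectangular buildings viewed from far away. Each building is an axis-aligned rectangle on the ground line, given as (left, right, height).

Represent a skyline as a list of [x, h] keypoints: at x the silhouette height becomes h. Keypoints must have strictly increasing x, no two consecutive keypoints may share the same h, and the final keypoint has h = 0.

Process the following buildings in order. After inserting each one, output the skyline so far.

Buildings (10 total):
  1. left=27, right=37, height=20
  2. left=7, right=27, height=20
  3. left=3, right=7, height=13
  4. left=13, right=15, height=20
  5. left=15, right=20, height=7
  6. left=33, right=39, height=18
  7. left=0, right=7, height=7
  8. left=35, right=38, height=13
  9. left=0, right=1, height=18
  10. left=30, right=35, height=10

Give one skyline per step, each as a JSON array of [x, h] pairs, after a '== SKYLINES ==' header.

== SKYLINES ==
[[27,20],[37,0]]
[[7,20],[37,0]]
[[3,13],[7,20],[37,0]]
[[3,13],[7,20],[37,0]]
[[3,13],[7,20],[37,0]]
[[3,13],[7,20],[37,18],[39,0]]
[[0,7],[3,13],[7,20],[37,18],[39,0]]
[[0,7],[3,13],[7,20],[37,18],[39,0]]
[[0,18],[1,7],[3,13],[7,20],[37,18],[39,0]]
[[0,18],[1,7],[3,13],[7,20],[37,18],[39,0]]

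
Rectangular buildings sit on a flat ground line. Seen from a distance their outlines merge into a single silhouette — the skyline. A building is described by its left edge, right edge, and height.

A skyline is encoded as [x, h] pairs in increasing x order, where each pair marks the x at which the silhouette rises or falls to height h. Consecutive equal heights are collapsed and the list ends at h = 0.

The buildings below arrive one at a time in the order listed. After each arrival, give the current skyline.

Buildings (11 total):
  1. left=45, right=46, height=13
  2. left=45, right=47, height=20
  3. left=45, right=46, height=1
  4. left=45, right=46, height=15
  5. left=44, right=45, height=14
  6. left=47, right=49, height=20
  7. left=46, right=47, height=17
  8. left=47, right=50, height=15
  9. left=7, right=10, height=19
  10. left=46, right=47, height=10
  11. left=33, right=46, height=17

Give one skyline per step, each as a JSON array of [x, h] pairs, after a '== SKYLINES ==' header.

== SKYLINES ==
[[45,13],[46,0]]
[[45,20],[47,0]]
[[45,20],[47,0]]
[[45,20],[47,0]]
[[44,14],[45,20],[47,0]]
[[44,14],[45,20],[49,0]]
[[44,14],[45,20],[49,0]]
[[44,14],[45,20],[49,15],[50,0]]
[[7,19],[10,0],[44,14],[45,20],[49,15],[50,0]]
[[7,19],[10,0],[44,14],[45,20],[49,15],[50,0]]
[[7,19],[10,0],[33,17],[45,20],[49,15],[50,0]]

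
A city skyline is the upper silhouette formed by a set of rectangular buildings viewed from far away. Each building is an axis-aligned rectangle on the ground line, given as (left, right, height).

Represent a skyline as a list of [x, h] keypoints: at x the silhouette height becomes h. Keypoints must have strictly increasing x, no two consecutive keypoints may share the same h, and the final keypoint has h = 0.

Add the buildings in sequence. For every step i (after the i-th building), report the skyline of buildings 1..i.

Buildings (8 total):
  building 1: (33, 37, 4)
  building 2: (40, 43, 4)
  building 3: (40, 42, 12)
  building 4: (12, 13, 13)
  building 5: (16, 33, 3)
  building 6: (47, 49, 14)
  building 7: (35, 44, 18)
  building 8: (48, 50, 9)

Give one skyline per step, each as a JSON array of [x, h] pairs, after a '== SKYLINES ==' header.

== SKYLINES ==
[[33,4],[37,0]]
[[33,4],[37,0],[40,4],[43,0]]
[[33,4],[37,0],[40,12],[42,4],[43,0]]
[[12,13],[13,0],[33,4],[37,0],[40,12],[42,4],[43,0]]
[[12,13],[13,0],[16,3],[33,4],[37,0],[40,12],[42,4],[43,0]]
[[12,13],[13,0],[16,3],[33,4],[37,0],[40,12],[42,4],[43,0],[47,14],[49,0]]
[[12,13],[13,0],[16,3],[33,4],[35,18],[44,0],[47,14],[49,0]]
[[12,13],[13,0],[16,3],[33,4],[35,18],[44,0],[47,14],[49,9],[50,0]]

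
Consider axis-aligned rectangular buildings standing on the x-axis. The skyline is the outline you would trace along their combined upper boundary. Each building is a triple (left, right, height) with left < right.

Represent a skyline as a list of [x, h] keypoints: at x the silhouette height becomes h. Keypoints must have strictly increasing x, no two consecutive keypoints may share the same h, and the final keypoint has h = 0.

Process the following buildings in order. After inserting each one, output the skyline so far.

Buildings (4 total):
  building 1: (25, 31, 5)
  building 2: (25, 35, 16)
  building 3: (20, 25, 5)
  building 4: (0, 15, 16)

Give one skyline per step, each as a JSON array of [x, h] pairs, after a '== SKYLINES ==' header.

== SKYLINES ==
[[25,5],[31,0]]
[[25,16],[35,0]]
[[20,5],[25,16],[35,0]]
[[0,16],[15,0],[20,5],[25,16],[35,0]]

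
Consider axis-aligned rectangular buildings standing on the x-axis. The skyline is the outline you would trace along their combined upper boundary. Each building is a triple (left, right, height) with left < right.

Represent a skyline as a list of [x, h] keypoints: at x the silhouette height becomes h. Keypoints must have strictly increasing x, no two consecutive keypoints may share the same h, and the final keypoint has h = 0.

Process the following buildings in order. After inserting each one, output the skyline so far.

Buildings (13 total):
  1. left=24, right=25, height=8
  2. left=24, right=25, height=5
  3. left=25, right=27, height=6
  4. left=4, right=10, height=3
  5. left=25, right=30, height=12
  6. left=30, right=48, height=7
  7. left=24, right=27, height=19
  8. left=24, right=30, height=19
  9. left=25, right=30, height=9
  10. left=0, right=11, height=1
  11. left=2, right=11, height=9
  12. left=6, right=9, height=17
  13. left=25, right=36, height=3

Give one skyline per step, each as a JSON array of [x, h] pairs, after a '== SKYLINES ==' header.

== SKYLINES ==
[[24,8],[25,0]]
[[24,8],[25,0]]
[[24,8],[25,6],[27,0]]
[[4,3],[10,0],[24,8],[25,6],[27,0]]
[[4,3],[10,0],[24,8],[25,12],[30,0]]
[[4,3],[10,0],[24,8],[25,12],[30,7],[48,0]]
[[4,3],[10,0],[24,19],[27,12],[30,7],[48,0]]
[[4,3],[10,0],[24,19],[30,7],[48,0]]
[[4,3],[10,0],[24,19],[30,7],[48,0]]
[[0,1],[4,3],[10,1],[11,0],[24,19],[30,7],[48,0]]
[[0,1],[2,9],[11,0],[24,19],[30,7],[48,0]]
[[0,1],[2,9],[6,17],[9,9],[11,0],[24,19],[30,7],[48,0]]
[[0,1],[2,9],[6,17],[9,9],[11,0],[24,19],[30,7],[48,0]]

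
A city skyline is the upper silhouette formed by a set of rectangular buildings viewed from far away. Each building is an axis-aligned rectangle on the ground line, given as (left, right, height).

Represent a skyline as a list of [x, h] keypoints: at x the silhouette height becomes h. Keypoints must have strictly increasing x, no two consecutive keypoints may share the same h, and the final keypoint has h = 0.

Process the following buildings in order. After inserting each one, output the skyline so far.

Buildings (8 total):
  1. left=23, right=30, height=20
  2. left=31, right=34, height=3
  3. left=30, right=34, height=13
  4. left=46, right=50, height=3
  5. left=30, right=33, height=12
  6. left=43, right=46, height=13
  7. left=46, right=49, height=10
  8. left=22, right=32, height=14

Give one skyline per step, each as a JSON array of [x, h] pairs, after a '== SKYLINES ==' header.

== SKYLINES ==
[[23,20],[30,0]]
[[23,20],[30,0],[31,3],[34,0]]
[[23,20],[30,13],[34,0]]
[[23,20],[30,13],[34,0],[46,3],[50,0]]
[[23,20],[30,13],[34,0],[46,3],[50,0]]
[[23,20],[30,13],[34,0],[43,13],[46,3],[50,0]]
[[23,20],[30,13],[34,0],[43,13],[46,10],[49,3],[50,0]]
[[22,14],[23,20],[30,14],[32,13],[34,0],[43,13],[46,10],[49,3],[50,0]]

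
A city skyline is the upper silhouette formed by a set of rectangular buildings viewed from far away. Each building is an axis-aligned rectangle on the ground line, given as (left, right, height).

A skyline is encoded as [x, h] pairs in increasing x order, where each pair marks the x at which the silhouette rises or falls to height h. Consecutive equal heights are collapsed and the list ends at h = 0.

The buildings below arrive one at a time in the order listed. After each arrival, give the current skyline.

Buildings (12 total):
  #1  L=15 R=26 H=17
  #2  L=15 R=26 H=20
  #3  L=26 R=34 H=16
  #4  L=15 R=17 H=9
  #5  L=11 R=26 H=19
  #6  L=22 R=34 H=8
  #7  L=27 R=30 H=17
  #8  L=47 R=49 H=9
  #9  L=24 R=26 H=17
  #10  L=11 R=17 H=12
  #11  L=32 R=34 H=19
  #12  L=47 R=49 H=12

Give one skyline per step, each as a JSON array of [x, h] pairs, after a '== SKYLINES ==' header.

== SKYLINES ==
[[15,17],[26,0]]
[[15,20],[26,0]]
[[15,20],[26,16],[34,0]]
[[15,20],[26,16],[34,0]]
[[11,19],[15,20],[26,16],[34,0]]
[[11,19],[15,20],[26,16],[34,0]]
[[11,19],[15,20],[26,16],[27,17],[30,16],[34,0]]
[[11,19],[15,20],[26,16],[27,17],[30,16],[34,0],[47,9],[49,0]]
[[11,19],[15,20],[26,16],[27,17],[30,16],[34,0],[47,9],[49,0]]
[[11,19],[15,20],[26,16],[27,17],[30,16],[34,0],[47,9],[49,0]]
[[11,19],[15,20],[26,16],[27,17],[30,16],[32,19],[34,0],[47,9],[49,0]]
[[11,19],[15,20],[26,16],[27,17],[30,16],[32,19],[34,0],[47,12],[49,0]]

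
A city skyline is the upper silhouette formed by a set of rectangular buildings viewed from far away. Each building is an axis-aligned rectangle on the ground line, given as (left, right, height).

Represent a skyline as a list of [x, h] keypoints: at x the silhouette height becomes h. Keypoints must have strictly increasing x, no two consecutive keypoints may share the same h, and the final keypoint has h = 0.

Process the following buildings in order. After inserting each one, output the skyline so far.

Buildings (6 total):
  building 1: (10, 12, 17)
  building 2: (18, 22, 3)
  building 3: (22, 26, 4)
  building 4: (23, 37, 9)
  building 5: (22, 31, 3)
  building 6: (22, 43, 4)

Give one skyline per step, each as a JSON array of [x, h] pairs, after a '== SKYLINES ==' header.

== SKYLINES ==
[[10,17],[12,0]]
[[10,17],[12,0],[18,3],[22,0]]
[[10,17],[12,0],[18,3],[22,4],[26,0]]
[[10,17],[12,0],[18,3],[22,4],[23,9],[37,0]]
[[10,17],[12,0],[18,3],[22,4],[23,9],[37,0]]
[[10,17],[12,0],[18,3],[22,4],[23,9],[37,4],[43,0]]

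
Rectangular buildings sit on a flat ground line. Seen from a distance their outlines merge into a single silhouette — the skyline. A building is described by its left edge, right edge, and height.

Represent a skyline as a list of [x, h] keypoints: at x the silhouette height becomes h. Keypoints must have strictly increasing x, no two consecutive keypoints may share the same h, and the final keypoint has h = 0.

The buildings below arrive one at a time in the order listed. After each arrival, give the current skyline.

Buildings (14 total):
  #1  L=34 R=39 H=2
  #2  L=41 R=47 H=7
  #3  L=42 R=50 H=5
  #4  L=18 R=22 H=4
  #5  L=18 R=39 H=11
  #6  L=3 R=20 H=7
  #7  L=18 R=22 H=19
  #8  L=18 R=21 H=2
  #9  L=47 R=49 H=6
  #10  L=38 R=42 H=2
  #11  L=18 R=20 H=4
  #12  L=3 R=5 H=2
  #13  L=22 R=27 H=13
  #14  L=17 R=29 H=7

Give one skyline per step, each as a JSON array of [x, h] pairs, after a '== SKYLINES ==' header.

== SKYLINES ==
[[34,2],[39,0]]
[[34,2],[39,0],[41,7],[47,0]]
[[34,2],[39,0],[41,7],[47,5],[50,0]]
[[18,4],[22,0],[34,2],[39,0],[41,7],[47,5],[50,0]]
[[18,11],[39,0],[41,7],[47,5],[50,0]]
[[3,7],[18,11],[39,0],[41,7],[47,5],[50,0]]
[[3,7],[18,19],[22,11],[39,0],[41,7],[47,5],[50,0]]
[[3,7],[18,19],[22,11],[39,0],[41,7],[47,5],[50,0]]
[[3,7],[18,19],[22,11],[39,0],[41,7],[47,6],[49,5],[50,0]]
[[3,7],[18,19],[22,11],[39,2],[41,7],[47,6],[49,5],[50,0]]
[[3,7],[18,19],[22,11],[39,2],[41,7],[47,6],[49,5],[50,0]]
[[3,7],[18,19],[22,11],[39,2],[41,7],[47,6],[49,5],[50,0]]
[[3,7],[18,19],[22,13],[27,11],[39,2],[41,7],[47,6],[49,5],[50,0]]
[[3,7],[18,19],[22,13],[27,11],[39,2],[41,7],[47,6],[49,5],[50,0]]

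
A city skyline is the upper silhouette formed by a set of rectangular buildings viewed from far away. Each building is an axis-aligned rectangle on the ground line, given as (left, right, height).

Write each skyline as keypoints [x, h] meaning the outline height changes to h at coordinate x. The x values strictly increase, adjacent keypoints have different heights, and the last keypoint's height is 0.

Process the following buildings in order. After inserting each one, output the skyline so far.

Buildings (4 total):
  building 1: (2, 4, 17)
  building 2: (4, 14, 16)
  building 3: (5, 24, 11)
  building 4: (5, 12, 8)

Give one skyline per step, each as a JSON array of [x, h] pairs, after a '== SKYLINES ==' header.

== SKYLINES ==
[[2,17],[4,0]]
[[2,17],[4,16],[14,0]]
[[2,17],[4,16],[14,11],[24,0]]
[[2,17],[4,16],[14,11],[24,0]]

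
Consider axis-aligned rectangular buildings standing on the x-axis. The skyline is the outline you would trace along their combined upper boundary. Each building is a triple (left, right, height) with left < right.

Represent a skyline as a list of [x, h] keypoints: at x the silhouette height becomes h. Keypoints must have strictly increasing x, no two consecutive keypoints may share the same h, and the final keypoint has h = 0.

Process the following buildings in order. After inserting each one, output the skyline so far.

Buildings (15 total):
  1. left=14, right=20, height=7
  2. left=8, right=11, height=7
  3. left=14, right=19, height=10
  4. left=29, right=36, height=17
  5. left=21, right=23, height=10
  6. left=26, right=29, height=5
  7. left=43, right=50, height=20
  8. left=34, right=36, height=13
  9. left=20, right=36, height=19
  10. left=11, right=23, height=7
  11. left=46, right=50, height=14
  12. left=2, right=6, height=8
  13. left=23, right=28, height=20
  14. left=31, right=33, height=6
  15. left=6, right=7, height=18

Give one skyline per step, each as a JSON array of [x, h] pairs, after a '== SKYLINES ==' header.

== SKYLINES ==
[[14,7],[20,0]]
[[8,7],[11,0],[14,7],[20,0]]
[[8,7],[11,0],[14,10],[19,7],[20,0]]
[[8,7],[11,0],[14,10],[19,7],[20,0],[29,17],[36,0]]
[[8,7],[11,0],[14,10],[19,7],[20,0],[21,10],[23,0],[29,17],[36,0]]
[[8,7],[11,0],[14,10],[19,7],[20,0],[21,10],[23,0],[26,5],[29,17],[36,0]]
[[8,7],[11,0],[14,10],[19,7],[20,0],[21,10],[23,0],[26,5],[29,17],[36,0],[43,20],[50,0]]
[[8,7],[11,0],[14,10],[19,7],[20,0],[21,10],[23,0],[26,5],[29,17],[36,0],[43,20],[50,0]]
[[8,7],[11,0],[14,10],[19,7],[20,19],[36,0],[43,20],[50,0]]
[[8,7],[14,10],[19,7],[20,19],[36,0],[43,20],[50,0]]
[[8,7],[14,10],[19,7],[20,19],[36,0],[43,20],[50,0]]
[[2,8],[6,0],[8,7],[14,10],[19,7],[20,19],[36,0],[43,20],[50,0]]
[[2,8],[6,0],[8,7],[14,10],[19,7],[20,19],[23,20],[28,19],[36,0],[43,20],[50,0]]
[[2,8],[6,0],[8,7],[14,10],[19,7],[20,19],[23,20],[28,19],[36,0],[43,20],[50,0]]
[[2,8],[6,18],[7,0],[8,7],[14,10],[19,7],[20,19],[23,20],[28,19],[36,0],[43,20],[50,0]]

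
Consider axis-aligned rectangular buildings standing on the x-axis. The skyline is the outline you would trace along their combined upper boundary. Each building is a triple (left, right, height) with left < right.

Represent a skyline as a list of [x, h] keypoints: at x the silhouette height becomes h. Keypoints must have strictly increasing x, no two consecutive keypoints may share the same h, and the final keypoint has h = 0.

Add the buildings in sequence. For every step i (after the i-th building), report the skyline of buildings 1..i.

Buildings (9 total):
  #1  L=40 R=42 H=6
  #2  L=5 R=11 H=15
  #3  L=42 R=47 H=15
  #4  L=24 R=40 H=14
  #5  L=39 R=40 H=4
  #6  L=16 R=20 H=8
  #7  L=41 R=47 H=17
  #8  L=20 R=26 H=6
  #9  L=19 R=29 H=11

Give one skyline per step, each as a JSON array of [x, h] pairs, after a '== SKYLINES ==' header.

== SKYLINES ==
[[40,6],[42,0]]
[[5,15],[11,0],[40,6],[42,0]]
[[5,15],[11,0],[40,6],[42,15],[47,0]]
[[5,15],[11,0],[24,14],[40,6],[42,15],[47,0]]
[[5,15],[11,0],[24,14],[40,6],[42,15],[47,0]]
[[5,15],[11,0],[16,8],[20,0],[24,14],[40,6],[42,15],[47,0]]
[[5,15],[11,0],[16,8],[20,0],[24,14],[40,6],[41,17],[47,0]]
[[5,15],[11,0],[16,8],[20,6],[24,14],[40,6],[41,17],[47,0]]
[[5,15],[11,0],[16,8],[19,11],[24,14],[40,6],[41,17],[47,0]]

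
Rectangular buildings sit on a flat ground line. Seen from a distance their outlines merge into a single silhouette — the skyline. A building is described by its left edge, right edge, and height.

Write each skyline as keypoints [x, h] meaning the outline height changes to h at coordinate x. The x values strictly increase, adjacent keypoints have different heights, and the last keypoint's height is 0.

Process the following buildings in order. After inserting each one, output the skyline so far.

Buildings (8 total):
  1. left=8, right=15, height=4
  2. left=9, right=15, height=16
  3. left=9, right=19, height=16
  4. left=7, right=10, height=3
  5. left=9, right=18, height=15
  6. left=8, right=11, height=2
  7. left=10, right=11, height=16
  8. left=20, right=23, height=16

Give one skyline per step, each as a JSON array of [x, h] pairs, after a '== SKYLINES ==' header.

== SKYLINES ==
[[8,4],[15,0]]
[[8,4],[9,16],[15,0]]
[[8,4],[9,16],[19,0]]
[[7,3],[8,4],[9,16],[19,0]]
[[7,3],[8,4],[9,16],[19,0]]
[[7,3],[8,4],[9,16],[19,0]]
[[7,3],[8,4],[9,16],[19,0]]
[[7,3],[8,4],[9,16],[19,0],[20,16],[23,0]]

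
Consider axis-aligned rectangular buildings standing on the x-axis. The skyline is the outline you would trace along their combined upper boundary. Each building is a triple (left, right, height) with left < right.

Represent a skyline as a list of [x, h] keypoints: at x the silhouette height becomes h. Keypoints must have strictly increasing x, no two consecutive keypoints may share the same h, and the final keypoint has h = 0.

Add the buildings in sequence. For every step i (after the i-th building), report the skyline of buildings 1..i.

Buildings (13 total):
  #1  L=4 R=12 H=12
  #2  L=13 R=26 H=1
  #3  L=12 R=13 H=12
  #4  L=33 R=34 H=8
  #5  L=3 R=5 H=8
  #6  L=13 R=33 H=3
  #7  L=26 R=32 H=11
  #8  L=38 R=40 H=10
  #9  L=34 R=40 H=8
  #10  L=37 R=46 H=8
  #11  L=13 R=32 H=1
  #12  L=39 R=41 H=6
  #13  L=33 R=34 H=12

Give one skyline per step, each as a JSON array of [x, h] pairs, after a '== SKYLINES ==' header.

== SKYLINES ==
[[4,12],[12,0]]
[[4,12],[12,0],[13,1],[26,0]]
[[4,12],[13,1],[26,0]]
[[4,12],[13,1],[26,0],[33,8],[34,0]]
[[3,8],[4,12],[13,1],[26,0],[33,8],[34,0]]
[[3,8],[4,12],[13,3],[33,8],[34,0]]
[[3,8],[4,12],[13,3],[26,11],[32,3],[33,8],[34,0]]
[[3,8],[4,12],[13,3],[26,11],[32,3],[33,8],[34,0],[38,10],[40,0]]
[[3,8],[4,12],[13,3],[26,11],[32,3],[33,8],[38,10],[40,0]]
[[3,8],[4,12],[13,3],[26,11],[32,3],[33,8],[38,10],[40,8],[46,0]]
[[3,8],[4,12],[13,3],[26,11],[32,3],[33,8],[38,10],[40,8],[46,0]]
[[3,8],[4,12],[13,3],[26,11],[32,3],[33,8],[38,10],[40,8],[46,0]]
[[3,8],[4,12],[13,3],[26,11],[32,3],[33,12],[34,8],[38,10],[40,8],[46,0]]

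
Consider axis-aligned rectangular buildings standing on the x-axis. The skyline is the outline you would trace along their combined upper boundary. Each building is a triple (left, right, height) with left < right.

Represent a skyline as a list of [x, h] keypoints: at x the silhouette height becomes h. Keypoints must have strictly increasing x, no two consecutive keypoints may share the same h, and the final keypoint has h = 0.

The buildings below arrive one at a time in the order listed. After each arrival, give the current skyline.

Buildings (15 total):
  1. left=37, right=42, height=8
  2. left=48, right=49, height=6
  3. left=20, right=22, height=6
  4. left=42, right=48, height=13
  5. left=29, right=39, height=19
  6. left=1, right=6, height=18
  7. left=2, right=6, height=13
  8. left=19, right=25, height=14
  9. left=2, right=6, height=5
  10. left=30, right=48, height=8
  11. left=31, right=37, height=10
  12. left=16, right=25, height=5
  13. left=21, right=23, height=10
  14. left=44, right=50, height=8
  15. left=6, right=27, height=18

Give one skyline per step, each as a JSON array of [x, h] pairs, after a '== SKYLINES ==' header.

== SKYLINES ==
[[37,8],[42,0]]
[[37,8],[42,0],[48,6],[49,0]]
[[20,6],[22,0],[37,8],[42,0],[48,6],[49,0]]
[[20,6],[22,0],[37,8],[42,13],[48,6],[49,0]]
[[20,6],[22,0],[29,19],[39,8],[42,13],[48,6],[49,0]]
[[1,18],[6,0],[20,6],[22,0],[29,19],[39,8],[42,13],[48,6],[49,0]]
[[1,18],[6,0],[20,6],[22,0],[29,19],[39,8],[42,13],[48,6],[49,0]]
[[1,18],[6,0],[19,14],[25,0],[29,19],[39,8],[42,13],[48,6],[49,0]]
[[1,18],[6,0],[19,14],[25,0],[29,19],[39,8],[42,13],[48,6],[49,0]]
[[1,18],[6,0],[19,14],[25,0],[29,19],[39,8],[42,13],[48,6],[49,0]]
[[1,18],[6,0],[19,14],[25,0],[29,19],[39,8],[42,13],[48,6],[49,0]]
[[1,18],[6,0],[16,5],[19,14],[25,0],[29,19],[39,8],[42,13],[48,6],[49,0]]
[[1,18],[6,0],[16,5],[19,14],[25,0],[29,19],[39,8],[42,13],[48,6],[49,0]]
[[1,18],[6,0],[16,5],[19,14],[25,0],[29,19],[39,8],[42,13],[48,8],[50,0]]
[[1,18],[27,0],[29,19],[39,8],[42,13],[48,8],[50,0]]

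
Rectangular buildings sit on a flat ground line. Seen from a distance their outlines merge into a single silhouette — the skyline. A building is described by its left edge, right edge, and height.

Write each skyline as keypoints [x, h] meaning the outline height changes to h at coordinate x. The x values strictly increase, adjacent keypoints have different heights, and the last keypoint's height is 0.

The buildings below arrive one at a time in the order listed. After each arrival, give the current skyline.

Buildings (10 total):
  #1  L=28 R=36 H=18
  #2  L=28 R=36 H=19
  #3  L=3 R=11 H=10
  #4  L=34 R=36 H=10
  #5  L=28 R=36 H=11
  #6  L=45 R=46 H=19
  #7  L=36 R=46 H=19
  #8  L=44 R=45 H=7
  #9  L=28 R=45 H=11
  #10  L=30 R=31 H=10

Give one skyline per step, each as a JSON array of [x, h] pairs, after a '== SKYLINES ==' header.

== SKYLINES ==
[[28,18],[36,0]]
[[28,19],[36,0]]
[[3,10],[11,0],[28,19],[36,0]]
[[3,10],[11,0],[28,19],[36,0]]
[[3,10],[11,0],[28,19],[36,0]]
[[3,10],[11,0],[28,19],[36,0],[45,19],[46,0]]
[[3,10],[11,0],[28,19],[46,0]]
[[3,10],[11,0],[28,19],[46,0]]
[[3,10],[11,0],[28,19],[46,0]]
[[3,10],[11,0],[28,19],[46,0]]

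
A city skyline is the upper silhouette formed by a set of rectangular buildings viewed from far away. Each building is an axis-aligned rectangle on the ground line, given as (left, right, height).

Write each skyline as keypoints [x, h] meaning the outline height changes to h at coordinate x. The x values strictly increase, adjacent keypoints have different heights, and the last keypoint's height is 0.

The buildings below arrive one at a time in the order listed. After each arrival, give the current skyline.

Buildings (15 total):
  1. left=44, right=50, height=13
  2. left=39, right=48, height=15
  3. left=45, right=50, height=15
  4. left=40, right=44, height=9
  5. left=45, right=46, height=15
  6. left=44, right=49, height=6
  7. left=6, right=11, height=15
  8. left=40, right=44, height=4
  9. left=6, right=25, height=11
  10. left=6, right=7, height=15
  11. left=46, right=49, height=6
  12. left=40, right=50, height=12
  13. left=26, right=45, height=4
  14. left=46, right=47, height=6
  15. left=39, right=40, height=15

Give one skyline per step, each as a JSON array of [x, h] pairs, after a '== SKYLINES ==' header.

== SKYLINES ==
[[44,13],[50,0]]
[[39,15],[48,13],[50,0]]
[[39,15],[50,0]]
[[39,15],[50,0]]
[[39,15],[50,0]]
[[39,15],[50,0]]
[[6,15],[11,0],[39,15],[50,0]]
[[6,15],[11,0],[39,15],[50,0]]
[[6,15],[11,11],[25,0],[39,15],[50,0]]
[[6,15],[11,11],[25,0],[39,15],[50,0]]
[[6,15],[11,11],[25,0],[39,15],[50,0]]
[[6,15],[11,11],[25,0],[39,15],[50,0]]
[[6,15],[11,11],[25,0],[26,4],[39,15],[50,0]]
[[6,15],[11,11],[25,0],[26,4],[39,15],[50,0]]
[[6,15],[11,11],[25,0],[26,4],[39,15],[50,0]]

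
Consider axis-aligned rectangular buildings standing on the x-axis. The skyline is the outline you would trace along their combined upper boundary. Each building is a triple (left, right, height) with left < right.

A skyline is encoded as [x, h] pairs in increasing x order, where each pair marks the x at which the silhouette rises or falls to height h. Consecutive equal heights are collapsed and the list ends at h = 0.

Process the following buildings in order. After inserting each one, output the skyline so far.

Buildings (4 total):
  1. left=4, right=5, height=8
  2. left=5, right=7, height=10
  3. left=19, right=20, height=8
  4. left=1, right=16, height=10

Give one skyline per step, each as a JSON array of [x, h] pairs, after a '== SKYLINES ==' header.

== SKYLINES ==
[[4,8],[5,0]]
[[4,8],[5,10],[7,0]]
[[4,8],[5,10],[7,0],[19,8],[20,0]]
[[1,10],[16,0],[19,8],[20,0]]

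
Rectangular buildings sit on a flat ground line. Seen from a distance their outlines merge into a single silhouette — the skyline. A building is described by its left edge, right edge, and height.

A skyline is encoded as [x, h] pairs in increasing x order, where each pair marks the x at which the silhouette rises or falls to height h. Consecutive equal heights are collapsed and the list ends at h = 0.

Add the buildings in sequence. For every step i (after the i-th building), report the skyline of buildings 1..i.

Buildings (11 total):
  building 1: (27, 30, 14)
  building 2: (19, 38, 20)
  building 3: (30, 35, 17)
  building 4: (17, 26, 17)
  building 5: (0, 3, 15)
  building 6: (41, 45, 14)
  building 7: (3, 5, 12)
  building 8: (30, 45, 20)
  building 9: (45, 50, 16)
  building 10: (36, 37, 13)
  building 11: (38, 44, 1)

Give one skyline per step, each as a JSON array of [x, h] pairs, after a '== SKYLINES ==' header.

== SKYLINES ==
[[27,14],[30,0]]
[[19,20],[38,0]]
[[19,20],[38,0]]
[[17,17],[19,20],[38,0]]
[[0,15],[3,0],[17,17],[19,20],[38,0]]
[[0,15],[3,0],[17,17],[19,20],[38,0],[41,14],[45,0]]
[[0,15],[3,12],[5,0],[17,17],[19,20],[38,0],[41,14],[45,0]]
[[0,15],[3,12],[5,0],[17,17],[19,20],[45,0]]
[[0,15],[3,12],[5,0],[17,17],[19,20],[45,16],[50,0]]
[[0,15],[3,12],[5,0],[17,17],[19,20],[45,16],[50,0]]
[[0,15],[3,12],[5,0],[17,17],[19,20],[45,16],[50,0]]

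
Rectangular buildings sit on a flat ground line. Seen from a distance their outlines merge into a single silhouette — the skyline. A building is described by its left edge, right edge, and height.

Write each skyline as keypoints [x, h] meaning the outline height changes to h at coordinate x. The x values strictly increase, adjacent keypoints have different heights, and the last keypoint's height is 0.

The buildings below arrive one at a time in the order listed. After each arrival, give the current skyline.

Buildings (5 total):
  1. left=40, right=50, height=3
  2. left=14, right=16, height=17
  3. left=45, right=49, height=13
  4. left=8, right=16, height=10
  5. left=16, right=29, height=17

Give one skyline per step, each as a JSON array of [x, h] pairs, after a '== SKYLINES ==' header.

== SKYLINES ==
[[40,3],[50,0]]
[[14,17],[16,0],[40,3],[50,0]]
[[14,17],[16,0],[40,3],[45,13],[49,3],[50,0]]
[[8,10],[14,17],[16,0],[40,3],[45,13],[49,3],[50,0]]
[[8,10],[14,17],[29,0],[40,3],[45,13],[49,3],[50,0]]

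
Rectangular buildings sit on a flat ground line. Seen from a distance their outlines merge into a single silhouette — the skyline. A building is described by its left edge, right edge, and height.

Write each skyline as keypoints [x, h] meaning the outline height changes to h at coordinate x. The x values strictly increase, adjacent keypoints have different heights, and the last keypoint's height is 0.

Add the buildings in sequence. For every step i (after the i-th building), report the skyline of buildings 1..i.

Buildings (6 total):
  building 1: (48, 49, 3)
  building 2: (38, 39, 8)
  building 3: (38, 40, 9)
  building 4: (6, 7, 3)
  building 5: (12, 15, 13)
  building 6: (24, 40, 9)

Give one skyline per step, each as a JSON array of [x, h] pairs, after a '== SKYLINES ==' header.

== SKYLINES ==
[[48,3],[49,0]]
[[38,8],[39,0],[48,3],[49,0]]
[[38,9],[40,0],[48,3],[49,0]]
[[6,3],[7,0],[38,9],[40,0],[48,3],[49,0]]
[[6,3],[7,0],[12,13],[15,0],[38,9],[40,0],[48,3],[49,0]]
[[6,3],[7,0],[12,13],[15,0],[24,9],[40,0],[48,3],[49,0]]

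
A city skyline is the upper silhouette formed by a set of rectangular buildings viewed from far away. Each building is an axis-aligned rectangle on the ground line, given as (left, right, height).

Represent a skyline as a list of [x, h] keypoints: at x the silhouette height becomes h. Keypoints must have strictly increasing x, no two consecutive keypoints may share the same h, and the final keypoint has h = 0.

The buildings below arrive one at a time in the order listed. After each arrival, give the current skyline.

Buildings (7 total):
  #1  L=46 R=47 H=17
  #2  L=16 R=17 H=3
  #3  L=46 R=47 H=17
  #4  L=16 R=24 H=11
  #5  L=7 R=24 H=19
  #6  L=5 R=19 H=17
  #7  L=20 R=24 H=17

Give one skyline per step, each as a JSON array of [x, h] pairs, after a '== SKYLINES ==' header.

== SKYLINES ==
[[46,17],[47,0]]
[[16,3],[17,0],[46,17],[47,0]]
[[16,3],[17,0],[46,17],[47,0]]
[[16,11],[24,0],[46,17],[47,0]]
[[7,19],[24,0],[46,17],[47,0]]
[[5,17],[7,19],[24,0],[46,17],[47,0]]
[[5,17],[7,19],[24,0],[46,17],[47,0]]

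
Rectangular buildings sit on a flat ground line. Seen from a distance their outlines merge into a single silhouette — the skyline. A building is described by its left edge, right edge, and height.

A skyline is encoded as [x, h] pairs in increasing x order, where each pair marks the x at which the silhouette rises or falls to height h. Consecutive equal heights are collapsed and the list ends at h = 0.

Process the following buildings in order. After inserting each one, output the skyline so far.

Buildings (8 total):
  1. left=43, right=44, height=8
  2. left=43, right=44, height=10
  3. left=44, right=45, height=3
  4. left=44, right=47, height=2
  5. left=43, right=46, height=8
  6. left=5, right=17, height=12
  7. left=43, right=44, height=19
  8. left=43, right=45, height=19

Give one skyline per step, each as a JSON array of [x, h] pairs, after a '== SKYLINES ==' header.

== SKYLINES ==
[[43,8],[44,0]]
[[43,10],[44,0]]
[[43,10],[44,3],[45,0]]
[[43,10],[44,3],[45,2],[47,0]]
[[43,10],[44,8],[46,2],[47,0]]
[[5,12],[17,0],[43,10],[44,8],[46,2],[47,0]]
[[5,12],[17,0],[43,19],[44,8],[46,2],[47,0]]
[[5,12],[17,0],[43,19],[45,8],[46,2],[47,0]]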